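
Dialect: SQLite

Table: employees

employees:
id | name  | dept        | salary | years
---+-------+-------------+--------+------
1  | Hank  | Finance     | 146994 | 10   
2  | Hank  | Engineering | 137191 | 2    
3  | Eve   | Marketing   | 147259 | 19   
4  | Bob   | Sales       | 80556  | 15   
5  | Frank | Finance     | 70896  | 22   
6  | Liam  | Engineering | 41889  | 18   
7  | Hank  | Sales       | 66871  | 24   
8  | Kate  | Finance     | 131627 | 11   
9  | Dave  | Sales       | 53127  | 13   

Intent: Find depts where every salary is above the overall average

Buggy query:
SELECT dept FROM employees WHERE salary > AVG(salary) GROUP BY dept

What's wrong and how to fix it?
Bug: WHERE evaluates per row before aggregation, so AVG() is unavailable

Fix: Compute the overall average in a scalar subquery and compare each group's MIN against it in HAVING

Corrected query:
SELECT dept FROM employees GROUP BY dept HAVING MIN(salary) > (SELECT AVG(salary) FROM employees)

Result:
dept     
---------
Marketing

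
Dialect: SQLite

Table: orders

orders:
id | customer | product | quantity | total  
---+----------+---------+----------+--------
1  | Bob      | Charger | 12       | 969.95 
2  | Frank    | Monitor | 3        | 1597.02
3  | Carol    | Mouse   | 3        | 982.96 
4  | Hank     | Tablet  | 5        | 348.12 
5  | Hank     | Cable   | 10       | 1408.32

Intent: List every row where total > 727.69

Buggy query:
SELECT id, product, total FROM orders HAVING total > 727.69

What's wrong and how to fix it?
Bug: This is a non-aggregate query (no GROUP BY, no aggregates), so in SQLite the HAVING clause is invalid here; a row-level condition belongs in WHERE

Fix: Use WHERE for row-level filtering

Corrected query:
SELECT id, product, total FROM orders WHERE total > 727.69

Result:
id | product | total  
---+---------+--------
1  | Charger | 969.95 
2  | Monitor | 1597.02
3  | Mouse   | 982.96 
5  | Cable   | 1408.32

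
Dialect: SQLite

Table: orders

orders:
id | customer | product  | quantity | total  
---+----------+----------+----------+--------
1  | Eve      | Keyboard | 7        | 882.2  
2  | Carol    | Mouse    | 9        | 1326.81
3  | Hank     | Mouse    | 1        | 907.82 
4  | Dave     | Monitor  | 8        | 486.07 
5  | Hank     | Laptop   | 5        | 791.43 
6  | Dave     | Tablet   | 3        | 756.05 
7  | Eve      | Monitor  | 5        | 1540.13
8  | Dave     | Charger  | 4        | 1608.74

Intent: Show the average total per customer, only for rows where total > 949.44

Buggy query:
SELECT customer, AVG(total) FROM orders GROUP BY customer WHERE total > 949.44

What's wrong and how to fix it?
Bug: WHERE cannot follow GROUP BY

Fix: Move the WHERE clause before GROUP BY

Corrected query:
SELECT customer, AVG(total) FROM orders WHERE total > 949.44 GROUP BY customer

Result:
customer | AVG(total)
---------+-----------
Carol    | 1326.81   
Dave     | 1608.74   
Eve      | 1540.13   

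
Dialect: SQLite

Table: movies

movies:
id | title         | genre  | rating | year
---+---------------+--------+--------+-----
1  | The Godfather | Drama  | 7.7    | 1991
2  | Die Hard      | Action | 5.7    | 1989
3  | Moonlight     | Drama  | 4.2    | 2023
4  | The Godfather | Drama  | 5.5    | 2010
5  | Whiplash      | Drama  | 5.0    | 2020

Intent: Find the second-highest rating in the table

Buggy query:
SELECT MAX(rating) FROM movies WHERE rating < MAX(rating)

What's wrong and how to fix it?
Bug: MAX(rating) on the right of the comparison is an aggregate-in-WHERE error

Fix: Put the inner MAX in a scalar subquery

Corrected query:
SELECT MAX(rating) FROM movies WHERE rating < (SELECT MAX(rating) FROM movies)

Result:
MAX(rating)
-----------
5.7        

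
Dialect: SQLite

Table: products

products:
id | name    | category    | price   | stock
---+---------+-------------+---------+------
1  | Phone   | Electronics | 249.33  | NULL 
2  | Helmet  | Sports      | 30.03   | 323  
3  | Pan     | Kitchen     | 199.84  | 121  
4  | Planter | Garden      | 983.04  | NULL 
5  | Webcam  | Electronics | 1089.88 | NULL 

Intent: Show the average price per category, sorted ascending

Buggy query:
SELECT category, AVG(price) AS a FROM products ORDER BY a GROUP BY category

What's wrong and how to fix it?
Bug: ORDER BY appears before GROUP BY; SQL clause order requires GROUP BY first

Fix: Reorder: SELECT … FROM … GROUP BY … ORDER BY …

Corrected query:
SELECT category, AVG(price) AS a FROM products GROUP BY category ORDER BY a

Result:
category    | a      
------------+--------
Sports      | 30.03  
Kitchen     | 199.84 
Electronics | 669.605
Garden      | 983.04 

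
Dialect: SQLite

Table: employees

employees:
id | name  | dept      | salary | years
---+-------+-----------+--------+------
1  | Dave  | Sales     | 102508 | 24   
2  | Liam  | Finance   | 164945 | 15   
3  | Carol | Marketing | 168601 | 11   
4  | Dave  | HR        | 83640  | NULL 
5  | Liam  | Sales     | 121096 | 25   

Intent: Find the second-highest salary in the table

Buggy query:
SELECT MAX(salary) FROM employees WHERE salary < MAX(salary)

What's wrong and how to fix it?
Bug: The inner MAX is an aggregate inside WHERE, which is not allowed

Fix: Put the inner MAX in a scalar subquery

Corrected query:
SELECT MAX(salary) FROM employees WHERE salary < (SELECT MAX(salary) FROM employees)

Result:
MAX(salary)
-----------
164945     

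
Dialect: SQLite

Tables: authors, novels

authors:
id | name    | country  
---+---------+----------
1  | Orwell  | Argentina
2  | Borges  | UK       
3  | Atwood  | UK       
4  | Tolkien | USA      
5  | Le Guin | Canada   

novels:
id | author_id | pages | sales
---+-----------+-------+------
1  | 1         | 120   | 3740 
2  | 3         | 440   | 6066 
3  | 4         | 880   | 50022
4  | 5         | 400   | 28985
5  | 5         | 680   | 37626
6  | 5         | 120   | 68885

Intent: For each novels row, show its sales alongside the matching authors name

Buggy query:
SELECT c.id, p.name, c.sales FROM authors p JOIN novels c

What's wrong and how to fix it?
Bug: JOIN with no ON clause produces a cartesian product; every novels row pairs with every authors row

Fix: Add ON c.author_id = p.id to the JOIN

Corrected query:
SELECT c.id, p.name, c.sales FROM authors p JOIN novels c ON c.author_id = p.id

Result:
id | name    | sales
---+---------+------
1  | Orwell  | 3740 
2  | Atwood  | 6066 
3  | Tolkien | 50022
4  | Le Guin | 28985
5  | Le Guin | 37626
6  | Le Guin | 68885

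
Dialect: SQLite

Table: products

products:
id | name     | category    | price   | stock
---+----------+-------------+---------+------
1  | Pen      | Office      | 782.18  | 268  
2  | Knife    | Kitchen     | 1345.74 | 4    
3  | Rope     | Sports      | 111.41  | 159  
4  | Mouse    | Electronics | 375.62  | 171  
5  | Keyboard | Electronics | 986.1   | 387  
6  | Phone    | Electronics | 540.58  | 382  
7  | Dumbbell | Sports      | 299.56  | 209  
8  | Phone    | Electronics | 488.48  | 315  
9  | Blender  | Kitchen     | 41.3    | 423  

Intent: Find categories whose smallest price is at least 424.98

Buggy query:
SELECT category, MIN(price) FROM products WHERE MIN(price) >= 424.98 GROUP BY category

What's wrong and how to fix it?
Bug: MIN() in WHERE is a misuse of aggregate

Fix: Replace WHERE with HAVING after the GROUP BY

Corrected query:
SELECT category, MIN(price) FROM products GROUP BY category HAVING MIN(price) >= 424.98

Result:
category | MIN(price)
---------+-----------
Office   | 782.18    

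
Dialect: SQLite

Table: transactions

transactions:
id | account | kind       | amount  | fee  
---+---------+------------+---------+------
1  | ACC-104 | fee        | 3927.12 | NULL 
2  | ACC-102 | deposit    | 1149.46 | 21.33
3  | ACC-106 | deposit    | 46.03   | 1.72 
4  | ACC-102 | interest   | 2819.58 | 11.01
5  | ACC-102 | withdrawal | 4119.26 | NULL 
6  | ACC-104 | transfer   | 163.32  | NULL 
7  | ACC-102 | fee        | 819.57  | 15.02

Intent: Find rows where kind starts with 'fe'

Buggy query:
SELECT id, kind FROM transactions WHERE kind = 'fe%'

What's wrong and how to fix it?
Bug: Wildcards only work with LIKE; '=' treats '%' as a literal character

Fix: Use LIKE for wildcard pattern matching

Corrected query:
SELECT id, kind FROM transactions WHERE kind LIKE 'fe%'

Result:
id | kind
---+-----
1  | fee 
7  | fee 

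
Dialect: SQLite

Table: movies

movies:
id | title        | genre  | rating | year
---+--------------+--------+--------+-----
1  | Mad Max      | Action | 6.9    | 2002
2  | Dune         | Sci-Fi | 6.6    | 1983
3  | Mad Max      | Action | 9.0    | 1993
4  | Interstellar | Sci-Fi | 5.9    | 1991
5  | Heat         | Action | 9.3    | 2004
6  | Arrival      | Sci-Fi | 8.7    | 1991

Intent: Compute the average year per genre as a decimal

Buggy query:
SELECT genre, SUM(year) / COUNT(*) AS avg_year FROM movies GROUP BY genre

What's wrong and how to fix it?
Bug: Both operands are integers, so '/' performs integer division and truncates

Fix: Cast one side to REAL so the division keeps the fractional part

Corrected query:
SELECT genre, SUM(year) * 1.0 / COUNT(*) AS avg_year FROM movies GROUP BY genre

Result:
genre  | avg_year   
-------+------------
Action | 1999.666667
Sci-Fi | 1988.333333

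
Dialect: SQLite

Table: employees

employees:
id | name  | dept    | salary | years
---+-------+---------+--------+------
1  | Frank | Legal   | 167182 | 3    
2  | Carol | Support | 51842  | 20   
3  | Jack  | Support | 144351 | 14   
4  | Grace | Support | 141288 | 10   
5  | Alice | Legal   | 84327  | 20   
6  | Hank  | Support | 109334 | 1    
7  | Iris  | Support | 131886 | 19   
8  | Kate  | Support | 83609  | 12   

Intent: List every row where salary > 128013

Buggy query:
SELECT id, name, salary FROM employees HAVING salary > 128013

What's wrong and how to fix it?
Bug: This is a non-aggregate query (no GROUP BY, no aggregates), so in SQLite the HAVING clause is invalid here; a row-level condition belongs in WHERE

Fix: Replace HAVING with WHERE since the condition applies to individual rows

Corrected query:
SELECT id, name, salary FROM employees WHERE salary > 128013

Result:
id | name  | salary
---+-------+-------
1  | Frank | 167182
3  | Jack  | 144351
4  | Grace | 141288
7  | Iris  | 131886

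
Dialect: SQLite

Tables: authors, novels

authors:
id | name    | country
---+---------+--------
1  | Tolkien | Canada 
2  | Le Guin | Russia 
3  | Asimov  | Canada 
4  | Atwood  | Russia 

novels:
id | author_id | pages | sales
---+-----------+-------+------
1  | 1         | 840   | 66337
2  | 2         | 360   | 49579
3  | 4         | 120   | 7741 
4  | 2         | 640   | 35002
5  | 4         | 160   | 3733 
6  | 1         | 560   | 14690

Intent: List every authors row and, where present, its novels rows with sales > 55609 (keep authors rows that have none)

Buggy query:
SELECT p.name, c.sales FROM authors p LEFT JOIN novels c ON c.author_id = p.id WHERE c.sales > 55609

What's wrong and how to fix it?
Bug: Filtering c.sales in WHERE discards the NULL rows produced by LEFT JOIN, turning it into an inner join

Fix: Put 'c.sales > 55609' in the JOIN's ON clause instead of WHERE

Corrected query:
SELECT p.name, c.sales FROM authors p LEFT JOIN novels c ON c.author_id = p.id AND c.sales > 55609

Result:
name    | sales
--------+------
Tolkien | 66337
Le Guin | NULL 
Asimov  | NULL 
Atwood  | NULL 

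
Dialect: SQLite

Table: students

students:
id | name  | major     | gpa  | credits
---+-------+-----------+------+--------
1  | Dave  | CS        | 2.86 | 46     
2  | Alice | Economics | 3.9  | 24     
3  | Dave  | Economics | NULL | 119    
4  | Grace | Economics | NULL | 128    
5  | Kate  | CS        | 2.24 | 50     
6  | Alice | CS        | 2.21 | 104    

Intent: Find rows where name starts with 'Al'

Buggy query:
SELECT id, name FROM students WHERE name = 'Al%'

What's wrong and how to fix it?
Bug: '=' compares the literal string including the % character; pattern matching needs LIKE

Fix: Replace '=' with LIKE so 'Al%' is treated as a pattern

Corrected query:
SELECT id, name FROM students WHERE name LIKE 'Al%'

Result:
id | name 
---+------
2  | Alice
6  | Alice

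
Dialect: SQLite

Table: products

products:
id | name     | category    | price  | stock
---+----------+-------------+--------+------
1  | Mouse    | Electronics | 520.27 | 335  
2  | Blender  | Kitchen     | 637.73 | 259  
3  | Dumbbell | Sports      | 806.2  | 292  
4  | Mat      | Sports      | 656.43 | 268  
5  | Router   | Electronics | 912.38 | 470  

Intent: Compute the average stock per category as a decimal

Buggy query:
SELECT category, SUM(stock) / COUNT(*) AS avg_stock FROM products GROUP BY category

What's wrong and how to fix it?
Bug: SUM(stock) and COUNT(*) are both integers; the division truncates the fractional part

Fix: Cast one side to REAL so the division keeps the fractional part

Corrected query:
SELECT category, SUM(stock) * 1.0 / COUNT(*) AS avg_stock FROM products GROUP BY category

Result:
category    | avg_stock
------------+----------
Electronics | 402.5    
Kitchen     | 259      
Sports      | 280      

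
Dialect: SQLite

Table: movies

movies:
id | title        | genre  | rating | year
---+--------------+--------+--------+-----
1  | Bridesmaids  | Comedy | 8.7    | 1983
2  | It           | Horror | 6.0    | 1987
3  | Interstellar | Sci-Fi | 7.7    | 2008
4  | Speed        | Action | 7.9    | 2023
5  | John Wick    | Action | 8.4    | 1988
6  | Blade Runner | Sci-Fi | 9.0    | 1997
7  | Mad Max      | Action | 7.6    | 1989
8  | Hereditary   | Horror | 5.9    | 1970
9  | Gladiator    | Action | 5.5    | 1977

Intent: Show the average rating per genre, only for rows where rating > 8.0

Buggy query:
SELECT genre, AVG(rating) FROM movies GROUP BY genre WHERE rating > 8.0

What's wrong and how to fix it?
Bug: WHERE cannot follow GROUP BY

Fix: Place WHERE between FROM and GROUP BY

Corrected query:
SELECT genre, AVG(rating) FROM movies WHERE rating > 8.0 GROUP BY genre

Result:
genre  | AVG(rating)
-------+------------
Action | 8.4        
Comedy | 8.7        
Sci-Fi | 9          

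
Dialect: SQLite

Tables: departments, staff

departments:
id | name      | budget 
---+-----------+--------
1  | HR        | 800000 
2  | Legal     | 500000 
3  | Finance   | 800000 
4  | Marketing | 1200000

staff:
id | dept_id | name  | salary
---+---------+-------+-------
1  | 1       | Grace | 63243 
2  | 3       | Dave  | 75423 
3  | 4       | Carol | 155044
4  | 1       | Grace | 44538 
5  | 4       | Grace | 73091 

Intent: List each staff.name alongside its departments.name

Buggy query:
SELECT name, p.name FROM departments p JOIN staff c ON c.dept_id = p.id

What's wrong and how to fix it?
Bug: 'name' exists in both joined tables, so the database can't tell which one is meant

Fix: Prefix ambiguous columns with the table alias

Corrected query:
SELECT c.name, p.name FROM departments p JOIN staff c ON c.dept_id = p.id

Result:
name  | name     
------+----------
Grace | HR       
Dave  | Finance  
Carol | Marketing
Grace | HR       
Grace | Marketing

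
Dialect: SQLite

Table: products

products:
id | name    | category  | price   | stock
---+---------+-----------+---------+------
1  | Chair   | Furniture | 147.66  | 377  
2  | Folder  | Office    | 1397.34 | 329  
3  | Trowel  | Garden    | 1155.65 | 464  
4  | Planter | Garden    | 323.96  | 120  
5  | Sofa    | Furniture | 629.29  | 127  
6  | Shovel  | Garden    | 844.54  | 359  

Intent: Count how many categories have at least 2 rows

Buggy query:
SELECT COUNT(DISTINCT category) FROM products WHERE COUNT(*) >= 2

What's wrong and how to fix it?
Bug: WHERE filters individual rows, not groups, so a group-level COUNT is invalid there

Fix: Group first with HAVING COUNT(*) >= 2, then COUNT the resulting groups

Corrected query:
SELECT COUNT(*) FROM (SELECT category FROM products GROUP BY category HAVING COUNT(*) >= 2)

Result:
COUNT(*)
--------
2       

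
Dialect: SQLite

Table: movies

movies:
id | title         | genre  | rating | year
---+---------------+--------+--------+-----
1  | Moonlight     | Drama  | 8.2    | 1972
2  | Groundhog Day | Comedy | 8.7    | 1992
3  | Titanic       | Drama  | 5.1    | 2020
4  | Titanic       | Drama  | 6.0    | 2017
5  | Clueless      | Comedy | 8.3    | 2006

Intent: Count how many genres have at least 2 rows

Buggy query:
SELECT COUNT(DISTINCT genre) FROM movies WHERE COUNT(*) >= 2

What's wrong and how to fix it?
Bug: WHERE filters individual rows, not groups, so a group-level COUNT is invalid there

Fix: Group first with HAVING COUNT(*) >= 2, then COUNT the resulting groups

Corrected query:
SELECT COUNT(*) FROM (SELECT genre FROM movies GROUP BY genre HAVING COUNT(*) >= 2)

Result:
COUNT(*)
--------
2       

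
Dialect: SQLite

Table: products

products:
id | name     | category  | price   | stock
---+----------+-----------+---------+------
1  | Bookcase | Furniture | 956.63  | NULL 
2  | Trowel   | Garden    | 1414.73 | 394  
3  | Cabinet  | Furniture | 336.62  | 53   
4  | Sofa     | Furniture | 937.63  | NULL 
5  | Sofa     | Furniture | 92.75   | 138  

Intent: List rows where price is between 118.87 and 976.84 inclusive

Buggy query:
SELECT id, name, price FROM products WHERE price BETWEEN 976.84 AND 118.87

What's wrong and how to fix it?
Bug: The bounds are reversed; BETWEEN a AND b requires a <= b to match anything

Fix: Swap the bounds so the smaller value comes first

Corrected query:
SELECT id, name, price FROM products WHERE price BETWEEN 118.87 AND 976.84

Result:
id | name     | price 
---+----------+-------
1  | Bookcase | 956.63
3  | Cabinet  | 336.62
4  | Sofa     | 937.63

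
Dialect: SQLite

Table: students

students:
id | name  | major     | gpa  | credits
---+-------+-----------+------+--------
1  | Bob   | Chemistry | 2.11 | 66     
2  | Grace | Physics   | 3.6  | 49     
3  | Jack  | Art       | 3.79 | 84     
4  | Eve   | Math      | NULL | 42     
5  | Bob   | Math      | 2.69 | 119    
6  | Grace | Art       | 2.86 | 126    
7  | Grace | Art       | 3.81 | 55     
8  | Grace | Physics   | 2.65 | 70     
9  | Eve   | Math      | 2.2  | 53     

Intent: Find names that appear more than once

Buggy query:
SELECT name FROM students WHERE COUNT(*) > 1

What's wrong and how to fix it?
Bug: WHERE can't reference COUNT(*); aggregates are computed after WHERE

Fix: GROUP BY name, then filter groups with HAVING COUNT(*) > 1

Corrected query:
SELECT name FROM students GROUP BY name HAVING COUNT(*) > 1

Result:
name 
-----
Bob  
Eve  
Grace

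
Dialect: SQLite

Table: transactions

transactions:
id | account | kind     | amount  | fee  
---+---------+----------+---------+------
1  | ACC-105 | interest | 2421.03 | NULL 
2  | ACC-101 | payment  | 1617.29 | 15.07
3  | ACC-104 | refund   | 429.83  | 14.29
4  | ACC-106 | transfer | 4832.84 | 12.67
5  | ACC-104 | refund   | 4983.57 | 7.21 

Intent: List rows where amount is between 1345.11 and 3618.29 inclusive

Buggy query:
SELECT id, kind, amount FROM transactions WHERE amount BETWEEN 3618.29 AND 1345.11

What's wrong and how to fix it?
Bug: The bounds are reversed; BETWEEN a AND b requires a <= b to match anything

Fix: Write BETWEEN 1345.11 AND 3618.29

Corrected query:
SELECT id, kind, amount FROM transactions WHERE amount BETWEEN 1345.11 AND 3618.29

Result:
id | kind     | amount 
---+----------+--------
1  | interest | 2421.03
2  | payment  | 1617.29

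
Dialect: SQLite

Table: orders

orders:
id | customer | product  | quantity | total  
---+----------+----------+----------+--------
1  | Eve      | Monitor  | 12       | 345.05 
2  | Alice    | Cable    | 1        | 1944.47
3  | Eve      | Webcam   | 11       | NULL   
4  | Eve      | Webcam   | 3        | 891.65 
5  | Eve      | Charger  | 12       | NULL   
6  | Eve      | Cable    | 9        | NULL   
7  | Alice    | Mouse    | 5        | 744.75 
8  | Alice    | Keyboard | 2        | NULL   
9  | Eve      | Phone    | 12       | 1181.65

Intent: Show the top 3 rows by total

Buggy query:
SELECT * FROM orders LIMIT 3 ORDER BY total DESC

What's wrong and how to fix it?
Bug: ORDER BY cannot follow LIMIT; LIMIT is the final clause

Fix: Sort with ORDER BY, then apply LIMIT

Corrected query:
SELECT * FROM orders ORDER BY total DESC LIMIT 3

Result:
id | customer | product | quantity | total  
---+----------+---------+----------+--------
2  | Alice    | Cable   | 1        | 1944.47
9  | Eve      | Phone   | 12       | 1181.65
4  | Eve      | Webcam  | 3        | 891.65 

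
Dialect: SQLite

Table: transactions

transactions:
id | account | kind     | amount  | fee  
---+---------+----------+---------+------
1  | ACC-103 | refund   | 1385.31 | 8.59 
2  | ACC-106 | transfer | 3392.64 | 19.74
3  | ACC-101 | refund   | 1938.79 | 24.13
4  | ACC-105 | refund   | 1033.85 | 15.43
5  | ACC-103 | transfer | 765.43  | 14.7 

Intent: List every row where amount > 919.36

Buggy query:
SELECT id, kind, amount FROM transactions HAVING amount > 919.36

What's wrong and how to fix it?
Bug: HAVING filters the output of aggregation, but this query has no GROUP BY and no aggregate functions, so SQLite rejects it (HAVING clause on a non-aggregate query); the condition here is per row

Fix: Use WHERE for row-level filtering

Corrected query:
SELECT id, kind, amount FROM transactions WHERE amount > 919.36

Result:
id | kind     | amount 
---+----------+--------
1  | refund   | 1385.31
2  | transfer | 3392.64
3  | refund   | 1938.79
4  | refund   | 1033.85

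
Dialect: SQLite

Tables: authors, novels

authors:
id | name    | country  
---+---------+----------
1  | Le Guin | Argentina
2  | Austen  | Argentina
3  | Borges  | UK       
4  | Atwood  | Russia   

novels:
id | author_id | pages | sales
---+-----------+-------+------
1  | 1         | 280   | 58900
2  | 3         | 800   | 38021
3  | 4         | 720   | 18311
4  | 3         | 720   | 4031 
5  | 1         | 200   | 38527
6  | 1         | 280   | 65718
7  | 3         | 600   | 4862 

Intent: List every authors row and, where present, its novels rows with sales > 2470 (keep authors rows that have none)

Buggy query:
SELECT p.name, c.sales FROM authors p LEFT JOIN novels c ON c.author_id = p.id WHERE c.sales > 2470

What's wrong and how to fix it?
Bug: Filtering c.sales in WHERE discards the NULL rows produced by LEFT JOIN, turning it into an inner join

Fix: Put 'c.sales > 2470' in the JOIN's ON clause instead of WHERE

Corrected query:
SELECT p.name, c.sales FROM authors p LEFT JOIN novels c ON c.author_id = p.id AND c.sales > 2470

Result:
name    | sales
--------+------
Le Guin | 38527
Le Guin | 58900
Le Guin | 65718
Austen  | NULL 
Borges  | 4031 
Borges  | 4862 
Borges  | 38021
Atwood  | 18311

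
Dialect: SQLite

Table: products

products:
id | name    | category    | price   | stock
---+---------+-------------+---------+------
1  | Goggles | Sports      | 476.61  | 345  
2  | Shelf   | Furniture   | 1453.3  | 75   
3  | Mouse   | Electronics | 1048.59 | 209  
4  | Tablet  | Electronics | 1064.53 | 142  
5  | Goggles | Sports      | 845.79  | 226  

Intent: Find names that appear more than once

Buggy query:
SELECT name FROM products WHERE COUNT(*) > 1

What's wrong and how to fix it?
Bug: WHERE can't reference COUNT(*); aggregates are computed after WHERE

Fix: Group first, then use HAVING for the count condition

Corrected query:
SELECT name FROM products GROUP BY name HAVING COUNT(*) > 1

Result:
name   
-------
Goggles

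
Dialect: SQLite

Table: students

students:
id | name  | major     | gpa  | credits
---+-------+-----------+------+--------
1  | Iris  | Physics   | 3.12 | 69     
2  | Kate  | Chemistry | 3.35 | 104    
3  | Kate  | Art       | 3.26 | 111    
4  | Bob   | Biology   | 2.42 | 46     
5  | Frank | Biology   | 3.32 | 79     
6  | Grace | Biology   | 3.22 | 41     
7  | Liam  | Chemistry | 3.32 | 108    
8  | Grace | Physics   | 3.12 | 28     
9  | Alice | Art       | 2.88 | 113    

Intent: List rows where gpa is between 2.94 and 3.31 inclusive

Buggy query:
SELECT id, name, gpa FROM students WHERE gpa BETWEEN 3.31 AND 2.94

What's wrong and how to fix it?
Bug: BETWEEN expects the lower bound first; with 3.31 AND 2.94 the range is empty

Fix: Write BETWEEN 2.94 AND 3.31

Corrected query:
SELECT id, name, gpa FROM students WHERE gpa BETWEEN 2.94 AND 3.31

Result:
id | name  | gpa 
---+-------+-----
1  | Iris  | 3.12
3  | Kate  | 3.26
6  | Grace | 3.22
8  | Grace | 3.12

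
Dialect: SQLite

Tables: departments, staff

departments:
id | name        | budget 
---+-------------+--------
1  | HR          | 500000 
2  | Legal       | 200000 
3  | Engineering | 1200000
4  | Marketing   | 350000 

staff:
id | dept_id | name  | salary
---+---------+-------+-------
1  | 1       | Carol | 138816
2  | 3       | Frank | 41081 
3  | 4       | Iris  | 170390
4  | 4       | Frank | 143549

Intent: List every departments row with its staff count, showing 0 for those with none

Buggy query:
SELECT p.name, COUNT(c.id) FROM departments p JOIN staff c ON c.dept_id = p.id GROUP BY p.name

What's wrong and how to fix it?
Bug: An inner join excludes parents with zero children

Fix: Use LEFT JOIN so parents without children still appear (COUNT(c.id) gives 0)

Corrected query:
SELECT p.name, COUNT(c.id) FROM departments p LEFT JOIN staff c ON c.dept_id = p.id GROUP BY p.name

Result:
name        | COUNT(c.id)
------------+------------
Engineering | 1          
HR          | 1          
Legal       | 0          
Marketing   | 2          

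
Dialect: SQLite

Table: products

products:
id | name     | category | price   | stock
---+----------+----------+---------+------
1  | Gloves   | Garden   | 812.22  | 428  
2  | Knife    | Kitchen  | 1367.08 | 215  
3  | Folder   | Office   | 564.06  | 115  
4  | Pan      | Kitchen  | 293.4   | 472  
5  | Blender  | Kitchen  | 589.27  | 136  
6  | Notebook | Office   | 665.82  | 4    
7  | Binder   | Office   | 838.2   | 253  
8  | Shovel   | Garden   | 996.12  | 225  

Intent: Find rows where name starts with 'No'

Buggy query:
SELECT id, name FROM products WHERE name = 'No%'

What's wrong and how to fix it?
Bug: Wildcards only work with LIKE; '=' treats '%' as a literal character

Fix: Replace '=' with LIKE so 'No%' is treated as a pattern

Corrected query:
SELECT id, name FROM products WHERE name LIKE 'No%'

Result:
id | name    
---+---------
6  | Notebook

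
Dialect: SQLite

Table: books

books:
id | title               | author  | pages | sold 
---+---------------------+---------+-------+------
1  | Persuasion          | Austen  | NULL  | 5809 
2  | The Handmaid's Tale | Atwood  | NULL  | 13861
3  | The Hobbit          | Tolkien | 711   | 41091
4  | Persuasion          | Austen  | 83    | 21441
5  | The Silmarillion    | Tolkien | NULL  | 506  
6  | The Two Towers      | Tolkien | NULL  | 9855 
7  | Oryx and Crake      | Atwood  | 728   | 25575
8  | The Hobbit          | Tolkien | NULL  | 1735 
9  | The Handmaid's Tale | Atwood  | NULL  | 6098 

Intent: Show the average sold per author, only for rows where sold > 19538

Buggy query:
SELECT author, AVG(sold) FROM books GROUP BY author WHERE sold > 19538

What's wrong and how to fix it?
Bug: Row-level WHERE must come before GROUP BY in the clause order

Fix: Place WHERE between FROM and GROUP BY

Corrected query:
SELECT author, AVG(sold) FROM books WHERE sold > 19538 GROUP BY author

Result:
author  | AVG(sold)
--------+----------
Atwood  | 25575    
Austen  | 21441    
Tolkien | 41091    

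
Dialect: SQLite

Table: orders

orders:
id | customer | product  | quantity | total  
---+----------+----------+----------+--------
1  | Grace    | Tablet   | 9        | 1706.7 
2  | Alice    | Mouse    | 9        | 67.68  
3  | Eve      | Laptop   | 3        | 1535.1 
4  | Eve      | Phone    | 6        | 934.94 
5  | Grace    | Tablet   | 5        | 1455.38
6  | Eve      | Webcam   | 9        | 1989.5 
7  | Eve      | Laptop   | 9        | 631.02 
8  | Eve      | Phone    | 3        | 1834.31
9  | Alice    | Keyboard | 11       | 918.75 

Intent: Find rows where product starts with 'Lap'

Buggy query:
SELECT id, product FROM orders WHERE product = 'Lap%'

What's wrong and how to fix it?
Bug: Wildcards only work with LIKE; '=' treats '%' as a literal character

Fix: Replace '=' with LIKE so 'Lap%' is treated as a pattern

Corrected query:
SELECT id, product FROM orders WHERE product LIKE 'Lap%'

Result:
id | product
---+--------
3  | Laptop 
7  | Laptop 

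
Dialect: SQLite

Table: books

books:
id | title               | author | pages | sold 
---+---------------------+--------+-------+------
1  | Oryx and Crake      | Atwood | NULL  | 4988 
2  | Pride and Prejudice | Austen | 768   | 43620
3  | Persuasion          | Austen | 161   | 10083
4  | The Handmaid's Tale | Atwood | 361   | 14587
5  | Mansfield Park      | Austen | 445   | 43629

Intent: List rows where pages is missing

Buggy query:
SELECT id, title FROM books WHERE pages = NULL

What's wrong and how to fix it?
Bug: '= NULL' is always unknown in SQL three-valued logic, so no rows match

Fix: Replace '= NULL' with 'IS NULL'

Corrected query:
SELECT id, title FROM books WHERE pages IS NULL

Result:
id | title         
---+---------------
1  | Oryx and Crake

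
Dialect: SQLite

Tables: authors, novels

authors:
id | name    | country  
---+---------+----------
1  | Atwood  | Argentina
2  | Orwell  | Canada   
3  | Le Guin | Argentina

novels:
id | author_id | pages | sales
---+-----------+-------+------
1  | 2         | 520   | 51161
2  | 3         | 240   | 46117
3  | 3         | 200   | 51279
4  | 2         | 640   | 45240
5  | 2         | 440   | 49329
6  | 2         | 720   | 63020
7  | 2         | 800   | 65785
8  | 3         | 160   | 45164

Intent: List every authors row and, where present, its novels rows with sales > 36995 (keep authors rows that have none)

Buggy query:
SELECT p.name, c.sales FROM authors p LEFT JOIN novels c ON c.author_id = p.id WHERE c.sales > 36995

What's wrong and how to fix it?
Bug: Filtering c.sales in WHERE discards the NULL rows produced by LEFT JOIN, turning it into an inner join

Fix: Move the right-table condition into the ON clause so unmatched parents are kept

Corrected query:
SELECT p.name, c.sales FROM authors p LEFT JOIN novels c ON c.author_id = p.id AND c.sales > 36995

Result:
name    | sales
--------+------
Atwood  | NULL 
Orwell  | 45240
Orwell  | 49329
Orwell  | 51161
Orwell  | 63020
Orwell  | 65785
Le Guin | 45164
Le Guin | 46117
Le Guin | 51279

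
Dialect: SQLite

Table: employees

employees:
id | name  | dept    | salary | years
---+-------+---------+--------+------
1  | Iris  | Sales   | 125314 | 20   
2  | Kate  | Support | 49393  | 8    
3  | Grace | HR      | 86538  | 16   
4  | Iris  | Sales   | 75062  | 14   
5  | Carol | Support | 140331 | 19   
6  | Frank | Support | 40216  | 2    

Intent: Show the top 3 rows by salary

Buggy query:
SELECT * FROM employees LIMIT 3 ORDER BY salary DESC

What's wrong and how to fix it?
Bug: LIMIT must come after ORDER BY

Fix: Swap the clauses: ORDER BY first, then LIMIT

Corrected query:
SELECT * FROM employees ORDER BY salary DESC LIMIT 3

Result:
id | name  | dept    | salary | years
---+-------+---------+--------+------
5  | Carol | Support | 140331 | 19   
1  | Iris  | Sales   | 125314 | 20   
3  | Grace | HR      | 86538  | 16   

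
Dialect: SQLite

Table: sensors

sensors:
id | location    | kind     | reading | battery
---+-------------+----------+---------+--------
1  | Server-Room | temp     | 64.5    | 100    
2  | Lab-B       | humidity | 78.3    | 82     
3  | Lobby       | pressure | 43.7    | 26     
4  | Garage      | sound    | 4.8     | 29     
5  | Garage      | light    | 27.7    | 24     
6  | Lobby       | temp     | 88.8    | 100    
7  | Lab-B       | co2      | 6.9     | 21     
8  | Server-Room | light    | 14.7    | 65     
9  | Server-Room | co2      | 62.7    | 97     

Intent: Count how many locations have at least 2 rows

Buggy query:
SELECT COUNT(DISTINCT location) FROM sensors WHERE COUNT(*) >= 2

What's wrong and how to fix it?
Bug: COUNT(*) cannot appear in WHERE; the per-group count doesn't exist yet

Fix: Use a subquery that GROUPs and filters with HAVING, then count its rows

Corrected query:
SELECT COUNT(*) FROM (SELECT location FROM sensors GROUP BY location HAVING COUNT(*) >= 2)

Result:
COUNT(*)
--------
4       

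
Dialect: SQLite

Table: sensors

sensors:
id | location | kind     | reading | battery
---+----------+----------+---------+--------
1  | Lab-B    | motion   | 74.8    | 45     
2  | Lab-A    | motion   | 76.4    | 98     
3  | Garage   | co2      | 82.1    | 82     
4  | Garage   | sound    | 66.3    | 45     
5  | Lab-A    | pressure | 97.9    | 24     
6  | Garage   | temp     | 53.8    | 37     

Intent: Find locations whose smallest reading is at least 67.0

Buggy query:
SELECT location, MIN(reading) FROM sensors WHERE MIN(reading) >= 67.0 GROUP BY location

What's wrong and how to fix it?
Bug: Aggregates like MIN are computed per group after WHERE runs

Fix: Use HAVING for the per-group MIN condition

Corrected query:
SELECT location, MIN(reading) FROM sensors GROUP BY location HAVING MIN(reading) >= 67.0

Result:
location | MIN(reading)
---------+-------------
Lab-A    | 76.4        
Lab-B    | 74.8        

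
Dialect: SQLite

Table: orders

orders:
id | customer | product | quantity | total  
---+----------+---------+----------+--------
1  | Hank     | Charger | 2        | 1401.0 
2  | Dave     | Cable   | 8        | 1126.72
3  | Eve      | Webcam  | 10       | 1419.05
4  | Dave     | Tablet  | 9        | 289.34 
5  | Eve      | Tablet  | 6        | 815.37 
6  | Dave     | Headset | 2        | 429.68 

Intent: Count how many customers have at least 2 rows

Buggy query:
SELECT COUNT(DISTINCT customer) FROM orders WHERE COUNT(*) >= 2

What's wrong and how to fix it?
Bug: WHERE filters individual rows, not groups, so a group-level COUNT is invalid there

Fix: Use a subquery that GROUPs and filters with HAVING, then count its rows

Corrected query:
SELECT COUNT(*) FROM (SELECT customer FROM orders GROUP BY customer HAVING COUNT(*) >= 2)

Result:
COUNT(*)
--------
2       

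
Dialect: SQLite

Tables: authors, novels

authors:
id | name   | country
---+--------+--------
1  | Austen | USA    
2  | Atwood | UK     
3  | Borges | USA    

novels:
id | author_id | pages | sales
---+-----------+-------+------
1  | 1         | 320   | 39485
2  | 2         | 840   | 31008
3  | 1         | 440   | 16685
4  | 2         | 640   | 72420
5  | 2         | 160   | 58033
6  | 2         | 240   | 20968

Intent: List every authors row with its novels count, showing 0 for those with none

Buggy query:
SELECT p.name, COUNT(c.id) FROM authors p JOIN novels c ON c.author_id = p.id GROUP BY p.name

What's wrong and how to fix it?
Bug: An inner join excludes parents with zero children

Fix: Switch to LEFT JOIN to retain unmatched parent rows

Corrected query:
SELECT p.name, COUNT(c.id) FROM authors p LEFT JOIN novels c ON c.author_id = p.id GROUP BY p.name

Result:
name   | COUNT(c.id)
-------+------------
Atwood | 4          
Austen | 2          
Borges | 0          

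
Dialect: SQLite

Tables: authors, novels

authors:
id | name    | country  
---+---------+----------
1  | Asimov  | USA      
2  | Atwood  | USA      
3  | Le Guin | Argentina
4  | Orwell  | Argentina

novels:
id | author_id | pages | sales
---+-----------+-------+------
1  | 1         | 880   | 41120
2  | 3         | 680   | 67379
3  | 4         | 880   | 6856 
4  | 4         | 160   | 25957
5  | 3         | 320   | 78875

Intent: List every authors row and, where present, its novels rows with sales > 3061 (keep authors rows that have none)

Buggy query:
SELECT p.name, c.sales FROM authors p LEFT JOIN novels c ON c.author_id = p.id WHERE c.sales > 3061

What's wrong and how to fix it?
Bug: Filtering c.sales in WHERE discards the NULL rows produced by LEFT JOIN, turning it into an inner join

Fix: Put 'c.sales > 3061' in the JOIN's ON clause instead of WHERE

Corrected query:
SELECT p.name, c.sales FROM authors p LEFT JOIN novels c ON c.author_id = p.id AND c.sales > 3061

Result:
name    | sales
--------+------
Asimov  | 41120
Atwood  | NULL 
Le Guin | 67379
Le Guin | 78875
Orwell  | 6856 
Orwell  | 25957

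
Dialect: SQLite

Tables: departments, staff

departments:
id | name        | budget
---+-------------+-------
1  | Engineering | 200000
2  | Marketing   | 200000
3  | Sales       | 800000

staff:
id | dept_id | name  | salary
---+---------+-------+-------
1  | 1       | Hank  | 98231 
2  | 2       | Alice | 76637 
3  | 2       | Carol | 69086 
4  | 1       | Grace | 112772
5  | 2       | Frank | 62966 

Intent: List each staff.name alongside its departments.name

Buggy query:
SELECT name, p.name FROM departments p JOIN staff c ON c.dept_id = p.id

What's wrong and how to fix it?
Bug: 'name' exists in both joined tables, so the database can't tell which one is meant

Fix: Qualify the column with its table alias (c.name)

Corrected query:
SELECT c.name, p.name FROM departments p JOIN staff c ON c.dept_id = p.id

Result:
name  | name       
------+------------
Hank  | Engineering
Alice | Marketing  
Carol | Marketing  
Grace | Engineering
Frank | Marketing  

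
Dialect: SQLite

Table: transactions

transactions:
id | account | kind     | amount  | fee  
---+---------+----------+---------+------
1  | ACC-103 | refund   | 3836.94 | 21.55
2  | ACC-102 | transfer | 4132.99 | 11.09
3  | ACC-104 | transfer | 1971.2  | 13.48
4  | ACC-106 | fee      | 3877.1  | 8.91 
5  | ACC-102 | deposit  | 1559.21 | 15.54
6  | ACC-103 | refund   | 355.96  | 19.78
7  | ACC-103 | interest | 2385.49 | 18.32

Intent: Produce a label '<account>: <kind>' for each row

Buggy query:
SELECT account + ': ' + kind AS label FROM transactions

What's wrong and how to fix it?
Bug: SQLite uses || for string concatenation; + coerces text to numbers (yielding 0)

Fix: Replace + with || to concatenate text

Corrected query:
SELECT account || ': ' || kind AS label FROM transactions

Result:
label            
-----------------
ACC-103: refund  
ACC-102: transfer
ACC-104: transfer
ACC-106: fee     
ACC-102: deposit 
ACC-103: refund  
ACC-103: interest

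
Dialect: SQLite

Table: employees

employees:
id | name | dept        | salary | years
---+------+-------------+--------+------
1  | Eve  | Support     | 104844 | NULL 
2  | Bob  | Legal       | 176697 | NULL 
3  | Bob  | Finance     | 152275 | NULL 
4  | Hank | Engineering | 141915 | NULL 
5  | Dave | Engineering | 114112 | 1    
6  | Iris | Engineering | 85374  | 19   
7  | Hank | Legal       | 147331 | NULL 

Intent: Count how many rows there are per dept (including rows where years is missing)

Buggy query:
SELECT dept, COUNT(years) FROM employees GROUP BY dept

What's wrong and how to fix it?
Bug: COUNT(years) skips NULLs, so groups with missing years are undercounted

Fix: Use COUNT(*) to count all rows regardless of NULL

Corrected query:
SELECT dept, COUNT(*) FROM employees GROUP BY dept

Result:
dept        | COUNT(*)
------------+---------
Engineering | 3       
Finance     | 1       
Legal       | 2       
Support     | 1       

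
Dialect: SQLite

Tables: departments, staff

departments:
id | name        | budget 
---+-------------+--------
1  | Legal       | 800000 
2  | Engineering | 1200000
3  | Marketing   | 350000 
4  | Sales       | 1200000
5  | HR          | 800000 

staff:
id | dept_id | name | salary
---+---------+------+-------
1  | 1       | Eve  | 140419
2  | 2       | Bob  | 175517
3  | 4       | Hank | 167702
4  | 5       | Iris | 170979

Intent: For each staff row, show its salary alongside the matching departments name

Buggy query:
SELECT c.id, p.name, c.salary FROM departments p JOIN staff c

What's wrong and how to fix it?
Bug: JOIN with no ON clause produces a cartesian product; every staff row pairs with every departments row

Fix: Add ON c.dept_id = p.id to the JOIN

Corrected query:
SELECT c.id, p.name, c.salary FROM departments p JOIN staff c ON c.dept_id = p.id

Result:
id | name        | salary
---+-------------+-------
1  | Legal       | 140419
2  | Engineering | 175517
3  | Sales       | 167702
4  | HR          | 170979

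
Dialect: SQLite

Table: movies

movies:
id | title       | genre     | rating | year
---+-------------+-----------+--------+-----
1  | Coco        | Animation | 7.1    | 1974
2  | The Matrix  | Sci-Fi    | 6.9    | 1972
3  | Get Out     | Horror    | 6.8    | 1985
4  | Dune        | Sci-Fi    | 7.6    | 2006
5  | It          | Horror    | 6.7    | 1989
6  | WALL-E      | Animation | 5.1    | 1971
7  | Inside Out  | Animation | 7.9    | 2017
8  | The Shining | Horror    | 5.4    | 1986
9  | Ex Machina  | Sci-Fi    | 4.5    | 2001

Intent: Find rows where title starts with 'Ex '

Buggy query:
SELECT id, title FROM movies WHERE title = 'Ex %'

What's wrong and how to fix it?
Bug: Wildcards only work with LIKE; '=' treats '%' as a literal character

Fix: Replace '=' with LIKE so 'Ex %' is treated as a pattern

Corrected query:
SELECT id, title FROM movies WHERE title LIKE 'Ex %'

Result:
id | title     
---+-----------
9  | Ex Machina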